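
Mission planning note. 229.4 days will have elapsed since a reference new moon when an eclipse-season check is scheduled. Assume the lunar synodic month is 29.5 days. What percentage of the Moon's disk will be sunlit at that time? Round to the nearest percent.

229.4 d spans 7 complete synodic months (7 × 29.5 = 206.50 d) plus 22.90 d.
Phase angle: θ = 360°·(22.90 d)/(29.5 d) = 279.5°.
cos 279.5° = 0.164, so f = (1 − 0.164)/2 = 0.418, so 42%.

42%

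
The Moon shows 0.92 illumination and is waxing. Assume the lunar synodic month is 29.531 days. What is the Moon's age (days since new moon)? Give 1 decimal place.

12.1 days

cos θ = 1 − 2f = -0.840, giving a principal value of 147.1°.
The Moon is waxing (0°–180°), so θ = 147.1° directly.
Age = 29.531 × 147.1°/360° ≈ 12.07 days.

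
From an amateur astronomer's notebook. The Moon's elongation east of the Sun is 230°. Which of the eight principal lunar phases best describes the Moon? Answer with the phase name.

waning gibbous

The waning gibbous sector spans roughly 202°–248°; 230° falls inside it.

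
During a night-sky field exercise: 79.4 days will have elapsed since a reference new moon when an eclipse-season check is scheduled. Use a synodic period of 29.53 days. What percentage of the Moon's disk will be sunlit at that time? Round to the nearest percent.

79.4/29.53 = 2.689 lunations, so 2 complete cycles and 20.34 d into the next.
Elongation θ = 360° × 20.34/29.53 ≈ 248.0°.
Illuminated fraction = (1 − cos 248.0°)/2 = (1 − (-0.375))/2 ≈ 0.688, so 69%.

69%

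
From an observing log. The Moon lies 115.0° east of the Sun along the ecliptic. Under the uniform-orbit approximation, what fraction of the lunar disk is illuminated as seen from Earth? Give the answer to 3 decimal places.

f = (1 − cos 115.0°)/2 = (1 − (-0.423))/2 ≈ 0.711.

0.711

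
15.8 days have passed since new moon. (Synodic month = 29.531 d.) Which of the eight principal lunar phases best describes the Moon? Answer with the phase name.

At 15.8/29.531 of the cycle, θ ≈ 193° — the full moon range.

full moon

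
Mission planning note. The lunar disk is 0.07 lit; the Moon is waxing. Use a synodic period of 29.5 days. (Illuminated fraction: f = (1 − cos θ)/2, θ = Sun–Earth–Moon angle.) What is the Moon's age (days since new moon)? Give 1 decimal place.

cos θ = 1 − 2f = 0.860, giving a principal value of 30.7°.
The Moon is waxing (0°–180°), so θ = 30.7° directly.
At 360°/29.5 d per day, 30.7° corresponds to 2.51 days.

2.5 days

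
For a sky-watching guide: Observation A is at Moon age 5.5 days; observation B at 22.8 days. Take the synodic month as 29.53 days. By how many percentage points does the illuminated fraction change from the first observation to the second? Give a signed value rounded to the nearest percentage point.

+13 pp

First observation: θ = 360°·5.5/29.53 = 67.1°, so f = 0.305.
Second observation: θ = 278.0°, f = 0.431.
Δf = 0.431 − 0.305 = +0.126, i.e. +13 pp.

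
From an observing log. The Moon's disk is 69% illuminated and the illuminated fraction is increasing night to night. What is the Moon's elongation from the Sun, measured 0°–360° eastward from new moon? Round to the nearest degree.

112°

From f = (1 − cos θ)/2: cos θ = 1 − 2×0.69 = -0.380; arccos → 112.3°.
Waxing ⇒ before full, so θ = 112.3°.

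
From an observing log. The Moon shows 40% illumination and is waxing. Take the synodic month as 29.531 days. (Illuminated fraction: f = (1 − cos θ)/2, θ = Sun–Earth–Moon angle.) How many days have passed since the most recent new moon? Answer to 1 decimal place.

cos θ = 1 − 2f = 0.200, giving a principal value of 78.5°.
Before full moon the principal value applies: θ = 78.5°.
That fraction of the synodic month is 78.5/360 × 29.531 d ≈ 6.44 d.

6.4 days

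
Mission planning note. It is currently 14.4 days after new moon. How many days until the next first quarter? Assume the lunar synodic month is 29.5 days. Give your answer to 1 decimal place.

First quarter is 0.25 of the way through the cycle: age 0.25 × 29.5 = 7.375 d.
This lunation's first quarter (7.375 d) has passed, so add one period: 36.875 − 14.4 = 22.475 days.

22.5 days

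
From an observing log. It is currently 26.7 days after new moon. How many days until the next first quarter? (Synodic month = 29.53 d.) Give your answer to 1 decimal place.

10.2 days

First quarter is 0.25 of the way through the cycle: age 0.25 × 29.53 = 7.383 d.
This lunation's first quarter (7.383 d) has passed, so add one period: 36.913 − 26.7 = 10.213 days.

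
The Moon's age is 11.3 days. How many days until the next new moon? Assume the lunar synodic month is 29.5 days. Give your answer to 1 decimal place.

One full lunation from the last new moon is 29.5 d; remaining = 29.5 − 11.3 = 18.200 d.

18.2 days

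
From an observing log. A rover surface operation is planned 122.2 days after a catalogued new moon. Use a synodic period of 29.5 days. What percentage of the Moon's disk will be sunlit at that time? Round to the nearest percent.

122.2/29.5 = 4.142 lunations, so 4 complete cycles and 4.20 d into the next.
Phase angle: θ = 360°·(4.20 d)/(29.5 d) = 51.3°.
cos 51.3° = 0.626, so f = (1 − 0.626)/2 = 0.187, so 19%.

19%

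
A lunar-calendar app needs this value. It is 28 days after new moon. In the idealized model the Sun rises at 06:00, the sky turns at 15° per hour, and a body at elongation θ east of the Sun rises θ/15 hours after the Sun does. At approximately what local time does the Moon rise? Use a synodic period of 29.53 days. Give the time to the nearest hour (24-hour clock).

Elongation θ = 360° × 28/29.53 ≈ 341.3°.
The Moon trails the Sun by θ/15 = 341.3/15 ≈ 22.76 hours.
06:00 + 22.76 h ≈ 04:45 → 05:00 to the nearest hour.

05:00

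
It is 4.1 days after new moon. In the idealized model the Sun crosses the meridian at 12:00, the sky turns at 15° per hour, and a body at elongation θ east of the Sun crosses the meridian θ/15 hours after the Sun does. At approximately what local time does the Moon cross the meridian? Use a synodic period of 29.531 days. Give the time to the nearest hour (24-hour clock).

15:00

Phase angle: θ = 360°·(4.1 d)/(29.531 d) = 50.0°.
The Moon trails the Sun by θ/15 = 50.0/15 ≈ 3.33 hours.
12:00 + 3.33 h ≈ 15:20 → 15:00 to the nearest hour.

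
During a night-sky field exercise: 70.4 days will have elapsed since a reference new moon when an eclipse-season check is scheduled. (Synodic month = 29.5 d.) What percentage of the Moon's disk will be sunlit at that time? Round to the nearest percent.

70.4 d spans 2 complete synodic months (2 × 29.5 = 59.00 d) plus 11.40 d.
The Moon has covered 11.40/29.5 of its cycle, so θ ≈ 360° × 11.40/29.5 = 139.1°.
cos 139.1° = (-0.756), so f = (1 − (-0.756))/2 = 0.878, so 88%.

88%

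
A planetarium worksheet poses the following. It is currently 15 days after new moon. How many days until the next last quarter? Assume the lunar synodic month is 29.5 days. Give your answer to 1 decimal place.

Last quarter is 0.75 of the way through the cycle: age 0.75 × 29.5 = 22.125 d.
So 7.125 days remain (22.125 − 15).

7.1 days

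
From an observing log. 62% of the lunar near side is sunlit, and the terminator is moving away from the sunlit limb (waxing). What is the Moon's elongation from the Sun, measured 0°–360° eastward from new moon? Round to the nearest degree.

cos θ = 1 − 2f = -0.240, giving a principal value of 103.9°.
The Moon is waxing (0°–180°), so θ = 103.9° directly.

104°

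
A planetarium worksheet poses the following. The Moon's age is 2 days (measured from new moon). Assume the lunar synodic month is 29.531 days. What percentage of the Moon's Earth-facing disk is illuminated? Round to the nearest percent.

Phase angle: θ = 360°·(2 d)/(29.531 d) = 24.4°.
cos 24.4° = 0.911, so f = (1 − 0.911)/2 = 0.045, so 4%.

4%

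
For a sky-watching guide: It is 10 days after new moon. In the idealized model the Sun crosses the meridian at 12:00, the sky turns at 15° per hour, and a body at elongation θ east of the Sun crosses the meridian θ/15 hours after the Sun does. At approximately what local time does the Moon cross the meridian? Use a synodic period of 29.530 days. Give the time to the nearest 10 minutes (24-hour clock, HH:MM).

Phase angle: θ = 360°·(10 d)/(29.530 d) = 121.9°.
The Moon trails the Sun by θ/15 = 121.9/15 ≈ 8.13 hours.
12:00 + 8.127 h ≈ 20:08 → 20:10 to the nearest ten minutes.

20:10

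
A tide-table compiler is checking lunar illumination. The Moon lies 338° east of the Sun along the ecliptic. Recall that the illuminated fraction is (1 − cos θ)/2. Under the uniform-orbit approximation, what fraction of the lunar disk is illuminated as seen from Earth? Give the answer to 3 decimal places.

cos 338° = 0.927, so f = (1 − 0.927)/2 = 0.036.

0.036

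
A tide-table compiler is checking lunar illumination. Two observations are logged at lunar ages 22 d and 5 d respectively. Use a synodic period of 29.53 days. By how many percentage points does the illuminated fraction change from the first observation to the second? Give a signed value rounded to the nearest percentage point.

First observation: θ = 360°·22/29.53 = 268.2°, so f = 0.516.
Second observation: θ = 61.0°, f = 0.257.
Δf = 0.257 − 0.516 = -0.258, i.e. -26 pp.

-26 percentage points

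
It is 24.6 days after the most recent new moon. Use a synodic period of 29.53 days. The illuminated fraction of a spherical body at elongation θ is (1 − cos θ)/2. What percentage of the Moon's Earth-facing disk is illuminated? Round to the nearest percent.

Elongation θ = 360° × 24.6/29.53 ≈ 299.9°.
With cos θ = 0.498, the lit fraction is (1 − 0.498)/2 ≈ 0.251, so 25%.

25%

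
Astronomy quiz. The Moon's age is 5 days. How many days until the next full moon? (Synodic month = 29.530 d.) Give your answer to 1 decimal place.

9.8 days

Full moon is 0.5 of the way through the cycle: age 0.5 × 29.530 = 14.765 d.
So 9.765 days remain (14.765 − 5).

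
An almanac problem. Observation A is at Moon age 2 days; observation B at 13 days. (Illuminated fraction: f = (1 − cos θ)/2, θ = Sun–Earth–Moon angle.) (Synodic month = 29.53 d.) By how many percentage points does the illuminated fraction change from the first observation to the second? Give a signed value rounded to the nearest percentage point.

θ₁ = 360° × 2/29.53 = 24.4°, f₁ = (1 − cos θ₁)/2 = 0.045.
θ₂ = 360° × 13/29.53 = 158.5°, f₂ = (1 − cos θ₂)/2 = 0.965.
Change = f₂ − f₁ = +0.921 → +92 percentage points.

+92 pp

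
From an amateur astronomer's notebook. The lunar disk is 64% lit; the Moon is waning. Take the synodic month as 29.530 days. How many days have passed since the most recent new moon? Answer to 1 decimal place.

Invert f = (1 − cos θ)/2 to get cos θ = 1 − 2(0.64) = -0.280, hence θ₀ = arccos -0.280 = 106.3°.
Waning ⇒ past full, so θ = 360° − 106.3° = 253.7°.
At 360°/29.530 d per day, 253.7° corresponds to 20.81 days.

20.8 days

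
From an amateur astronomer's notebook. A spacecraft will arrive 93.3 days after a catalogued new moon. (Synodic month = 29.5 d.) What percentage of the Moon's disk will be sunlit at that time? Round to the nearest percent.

93.3 d spans 3 complete synodic months (3 × 29.5 = 88.50 d) plus 4.80 d.
The Moon has covered 4.80/29.5 of its cycle, so θ ≈ 360° × 4.80/29.5 = 58.6°.
Illuminated fraction = (1 − cos 58.6°)/2 = (1 − 0.521)/2 ≈ 0.239, so 24%.

24%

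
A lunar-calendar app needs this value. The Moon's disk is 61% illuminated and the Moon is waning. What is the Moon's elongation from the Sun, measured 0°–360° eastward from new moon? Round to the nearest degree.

257°

Invert f = (1 − cos θ)/2 to get cos θ = 1 − 2(0.61) = -0.220, hence θ₀ = arccos -0.220 = 102.7°.
Waning ⇒ past full, so θ = 360° − 102.7° = 257.3°.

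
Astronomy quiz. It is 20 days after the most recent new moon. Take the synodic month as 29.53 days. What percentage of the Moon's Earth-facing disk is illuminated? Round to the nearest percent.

Phase angle: θ = 360°·(20 d)/(29.53 d) = 243.8°.
Illuminated fraction = (1 − cos 243.8°)/2 = (1 − (-0.441))/2 ≈ 0.721, so 72%.

72%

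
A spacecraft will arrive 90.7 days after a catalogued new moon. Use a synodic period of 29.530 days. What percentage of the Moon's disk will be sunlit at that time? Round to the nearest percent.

90.7/29.530 = 3.071 lunations, so 3 complete cycles and 2.11 d into the next.
Elongation θ = 360° × 2.11/29.530 ≈ 25.7°.
cos 25.7° = 0.901, so f = (1 − 0.901)/2 = 0.050, so 5%.

5%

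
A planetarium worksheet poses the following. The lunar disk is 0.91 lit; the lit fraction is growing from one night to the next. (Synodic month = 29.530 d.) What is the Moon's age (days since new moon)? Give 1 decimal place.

11.9 days

cos θ = 1 − 2f = -0.820, giving a principal value of 145.1°.
Waxing ⇒ before full, so θ = 145.1°.
Age = 29.530 × 145.1°/360° ≈ 11.90 days.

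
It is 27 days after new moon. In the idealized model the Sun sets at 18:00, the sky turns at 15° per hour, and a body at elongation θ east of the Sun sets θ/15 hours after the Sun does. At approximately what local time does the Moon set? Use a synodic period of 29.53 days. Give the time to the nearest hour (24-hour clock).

Elongation θ = 360° × 27/29.53 ≈ 329.2°.
The Moon trails the Sun by θ/15 = 329.2/15 ≈ 21.94 hours.
18:00 + 21.94 h ≈ 15:57 → 16:00 to the nearest hour.

16:00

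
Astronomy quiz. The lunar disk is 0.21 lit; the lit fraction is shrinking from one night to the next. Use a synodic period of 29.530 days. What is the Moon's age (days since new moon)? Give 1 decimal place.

25.1 days

From f = (1 − cos θ)/2: cos θ = 1 − 2×0.21 = 0.580; arccos → 54.5°.
A waning Moon lies in 180°–360°, so θ = 360° − 54.5° = 305.5°.
That fraction of the synodic month is 305.5/360 × 29.530 d ≈ 25.06 d.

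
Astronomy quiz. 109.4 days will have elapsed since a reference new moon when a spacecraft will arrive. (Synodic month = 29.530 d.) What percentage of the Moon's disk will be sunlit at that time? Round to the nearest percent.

64%

Reduce mod P: 109.4 − 3×29.530 = 20.81 d into the current lunation.
Elongation θ = 360° × 20.81/29.530 ≈ 253.7°.
With cos θ = (-0.281), the lit fraction is (1 − (-0.281))/2 ≈ 0.640, so 64%.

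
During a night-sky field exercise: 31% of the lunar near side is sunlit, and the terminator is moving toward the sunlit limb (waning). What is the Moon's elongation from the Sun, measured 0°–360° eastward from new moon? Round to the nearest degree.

292°

cos θ = 1 − 2f = 0.380, giving a principal value of 67.7°.
Since the Moon is past full (waning), take the reflex angle: θ = 360° − 67.7° = 292.3°.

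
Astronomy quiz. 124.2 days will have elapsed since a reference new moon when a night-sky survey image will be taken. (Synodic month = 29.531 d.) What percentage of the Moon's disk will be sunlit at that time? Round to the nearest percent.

36%

124.2 d spans 4 complete synodic months (4 × 29.531 = 118.12 d) plus 6.08 d.
Elongation θ = 360° × 6.08/29.531 ≈ 74.1°.
Illuminated fraction = (1 − cos 74.1°)/2 = (1 − 0.274)/2 ≈ 0.363, so 36%.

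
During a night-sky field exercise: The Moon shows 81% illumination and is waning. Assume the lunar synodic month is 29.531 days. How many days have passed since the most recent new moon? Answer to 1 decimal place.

19.0 days

Invert f = (1 − cos θ)/2 to get cos θ = 1 − 2(0.81) = -0.620, hence θ₀ = arccos -0.620 = 128.3°.
Waning ⇒ past full, so θ = 360° − 128.3° = 231.7°.
That fraction of the synodic month is 231.7/360 × 29.531 d ≈ 19.01 d.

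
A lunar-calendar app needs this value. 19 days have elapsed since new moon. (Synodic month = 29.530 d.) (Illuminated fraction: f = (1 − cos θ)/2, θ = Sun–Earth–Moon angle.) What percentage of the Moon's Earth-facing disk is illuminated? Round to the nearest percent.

The Moon has covered 19/29.530 of its cycle, so θ ≈ 360° × 19/29.530 = 231.6°.
cos 231.6° = (-0.621), so f = (1 − (-0.621))/2 = 0.810, so 81%.

81%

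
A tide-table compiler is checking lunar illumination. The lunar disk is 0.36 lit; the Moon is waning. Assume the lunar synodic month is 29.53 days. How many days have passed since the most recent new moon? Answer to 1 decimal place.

cos θ = 1 − 2f = 0.280, giving a principal value of 73.7°.
Waning ⇒ past full, so θ = 360° − 73.7° = 286.3°.
That fraction of the synodic month is 286.3/360 × 29.53 d ≈ 23.48 d.

23.5 days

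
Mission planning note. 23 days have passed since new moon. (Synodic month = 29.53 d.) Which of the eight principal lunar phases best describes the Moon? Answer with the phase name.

At 23/29.53 of the cycle, θ ≈ 280° — the last quarter range.

last quarter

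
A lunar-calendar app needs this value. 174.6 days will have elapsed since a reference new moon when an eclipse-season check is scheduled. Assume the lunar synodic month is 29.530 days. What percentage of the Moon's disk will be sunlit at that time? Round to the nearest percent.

174.6/29.530 = 5.913 lunations, so 5 complete cycles and 26.95 d into the next.
Phase angle: θ = 360°·(26.95 d)/(29.530 d) = 328.5°.
cos 328.5° = 0.853, so f = (1 − 0.853)/2 = 0.073, so 7%.

7%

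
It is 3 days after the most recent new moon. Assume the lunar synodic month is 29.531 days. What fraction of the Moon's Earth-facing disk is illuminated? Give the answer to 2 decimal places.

0.10

Elongation θ = 360° × 3/29.531 ≈ 36.6°.
cos 36.6° = 0.803, so f = (1 − 0.803)/2 = 0.098.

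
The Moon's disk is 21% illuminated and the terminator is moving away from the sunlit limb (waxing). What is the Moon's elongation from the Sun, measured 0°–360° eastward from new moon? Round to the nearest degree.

55°

Invert f = (1 − cos θ)/2 to get cos θ = 1 − 2(0.21) = 0.580, hence θ₀ = arccos 0.580 = 54.5°.
Waxing ⇒ before full, so θ = 54.5°.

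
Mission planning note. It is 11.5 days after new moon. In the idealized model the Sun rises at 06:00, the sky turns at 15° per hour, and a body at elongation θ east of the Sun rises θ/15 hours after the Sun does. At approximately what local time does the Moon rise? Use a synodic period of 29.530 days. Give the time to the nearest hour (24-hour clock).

15:00

Elongation θ = 360° × 11.5/29.530 ≈ 140.2°.
The Moon trails the Sun by θ/15 = 140.2/15 ≈ 9.35 hours.
06:00 + 9.35 h ≈ 15:21 → 15:00 to the nearest hour.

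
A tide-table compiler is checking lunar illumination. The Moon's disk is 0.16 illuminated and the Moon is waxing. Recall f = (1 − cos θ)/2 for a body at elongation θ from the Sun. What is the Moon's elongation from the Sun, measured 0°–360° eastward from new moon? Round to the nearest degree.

47°

From f = (1 − cos θ)/2: cos θ = 1 − 2×0.16 = 0.680; arccos → 47.2°.
Waxing ⇒ before full, so θ = 47.2°.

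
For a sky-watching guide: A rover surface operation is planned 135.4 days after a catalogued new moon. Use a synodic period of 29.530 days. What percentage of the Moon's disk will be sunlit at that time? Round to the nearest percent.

Reduce mod P: 135.4 − 4×29.530 = 17.28 d into the current lunation.
Phase angle: θ = 360°·(17.28 d)/(29.530 d) = 210.7°.
cos 210.7° = (-0.860), so f = (1 − (-0.860))/2 = 0.930, so 93%.

93%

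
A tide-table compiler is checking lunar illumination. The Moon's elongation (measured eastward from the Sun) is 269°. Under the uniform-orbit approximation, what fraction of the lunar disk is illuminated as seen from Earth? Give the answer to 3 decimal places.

cos 269° = (-0.017), so f = (1 − (-0.017))/2 = 0.509.

0.509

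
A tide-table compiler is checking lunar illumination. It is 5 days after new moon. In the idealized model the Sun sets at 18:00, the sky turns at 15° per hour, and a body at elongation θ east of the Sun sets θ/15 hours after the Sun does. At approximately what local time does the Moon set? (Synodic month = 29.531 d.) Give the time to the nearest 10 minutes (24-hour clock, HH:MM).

Phase angle: θ = 360°·(5 d)/(29.531 d) = 61.0°.
Delay after the Sun = 61.0° / (15°/h) ≈ 4.06 h.
18:00 + 4.064 h ≈ 22:04 → 22:00 to the nearest ten minutes.

22:00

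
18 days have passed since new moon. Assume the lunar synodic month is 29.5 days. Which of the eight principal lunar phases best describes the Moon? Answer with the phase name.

At 18/29.5 of the cycle, θ ≈ 220° — the waning gibbous range.

waning gibbous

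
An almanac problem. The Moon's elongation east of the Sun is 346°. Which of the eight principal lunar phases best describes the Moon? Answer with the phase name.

The new moon sector spans roughly -22°–22°; 346° falls inside it.

new moon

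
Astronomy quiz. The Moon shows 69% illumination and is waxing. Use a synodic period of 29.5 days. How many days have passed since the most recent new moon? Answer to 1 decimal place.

Invert f = (1 − cos θ)/2 to get cos θ = 1 − 2(0.69) = -0.380, hence θ₀ = arccos -0.380 = 112.3°.
Waxing ⇒ before full, so θ = 112.3°.
Age = 29.5 × 112.3°/360° ≈ 9.21 days.

9.2 days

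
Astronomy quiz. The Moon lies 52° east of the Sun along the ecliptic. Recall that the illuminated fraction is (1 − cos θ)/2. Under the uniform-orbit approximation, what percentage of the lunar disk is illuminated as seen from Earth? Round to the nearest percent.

19%

Half-versine of 52°: (1 − 0.616)/2 = 0.192, i.e. 19%.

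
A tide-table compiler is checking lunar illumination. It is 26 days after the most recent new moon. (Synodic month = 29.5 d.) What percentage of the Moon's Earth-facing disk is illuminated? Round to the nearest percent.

13%

Elongation θ = 360° × 26/29.5 ≈ 317.3°.
cos 317.3° = 0.735, so f = (1 − 0.735)/2 = 0.133, so 13%.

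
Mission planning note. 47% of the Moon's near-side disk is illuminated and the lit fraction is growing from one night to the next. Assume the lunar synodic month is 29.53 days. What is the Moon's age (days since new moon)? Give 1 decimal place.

7.1 days

cos θ = 1 − 2f = 0.060, giving a principal value of 86.6°.
The Moon is waxing (0°–180°), so θ = 86.6° directly.
Age = 29.53 × 86.6°/360° ≈ 7.10 days.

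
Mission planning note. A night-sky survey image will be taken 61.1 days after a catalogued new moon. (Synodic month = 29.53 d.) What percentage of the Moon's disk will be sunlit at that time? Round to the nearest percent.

5%

61.1/29.53 = 2.069 lunations, so 2 complete cycles and 2.04 d into the next.
Elongation θ = 360° × 2.04/29.53 ≈ 24.9°.
cos 24.9° = 0.907, so f = (1 − 0.907)/2 = 0.046, so 5%.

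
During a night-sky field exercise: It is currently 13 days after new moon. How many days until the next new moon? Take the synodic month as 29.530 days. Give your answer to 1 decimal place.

16.5 days

One full lunation from the last new moon is 29.530 d; remaining = 29.530 − 13 = 16.530 d.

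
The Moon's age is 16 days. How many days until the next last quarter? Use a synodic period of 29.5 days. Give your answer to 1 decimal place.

Last quarter occurs at elongation 270°, i.e. at age 29.5 × 270/360 = 22.125 d.
So 6.125 days remain (22.125 − 16).

6.1 days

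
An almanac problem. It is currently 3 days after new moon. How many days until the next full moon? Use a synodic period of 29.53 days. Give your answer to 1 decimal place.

Full moon occurs at elongation 180°, i.e. at age 29.53 × 180/360 = 14.765 d.
That is 14.765 − 3 = 11.765 days ahead.

11.8 days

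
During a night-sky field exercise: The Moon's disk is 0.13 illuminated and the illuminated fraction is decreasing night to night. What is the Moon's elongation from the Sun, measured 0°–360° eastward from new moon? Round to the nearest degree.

Invert f = (1 − cos θ)/2 to get cos θ = 1 − 2(0.13) = 0.740, hence θ₀ = arccos 0.740 = 42.3°.
Since the Moon is past full (waning), take the reflex angle: θ = 360° − 42.3° = 317.7°.

318°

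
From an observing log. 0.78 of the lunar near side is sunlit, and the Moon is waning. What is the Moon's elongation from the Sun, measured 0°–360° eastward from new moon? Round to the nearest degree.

cos θ = 1 − 2f = -0.560, giving a principal value of 124.1°.
A waning Moon lies in 180°–360°, so θ = 360° − 124.1° = 235.9°.

236°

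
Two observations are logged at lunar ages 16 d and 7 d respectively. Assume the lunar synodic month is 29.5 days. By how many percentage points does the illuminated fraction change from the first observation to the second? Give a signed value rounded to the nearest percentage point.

-52 percentage points

First observation: θ = 360°·16/29.5 = 195.3°, so f = 0.982.
Second observation: θ = 85.4°, f = 0.460.
Δf = 0.460 − 0.982 = -0.522, i.e. -52 pp.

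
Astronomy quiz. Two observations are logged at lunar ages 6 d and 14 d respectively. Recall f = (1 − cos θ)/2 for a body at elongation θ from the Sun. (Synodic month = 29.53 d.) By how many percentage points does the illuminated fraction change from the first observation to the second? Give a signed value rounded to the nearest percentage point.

+64 pp

First observation: θ = 360°·6/29.53 = 73.1°, so f = 0.355.
Second observation: θ = 170.7°, f = 0.993.
Δf = 0.993 − 0.355 = +0.638, i.e. +64 pp.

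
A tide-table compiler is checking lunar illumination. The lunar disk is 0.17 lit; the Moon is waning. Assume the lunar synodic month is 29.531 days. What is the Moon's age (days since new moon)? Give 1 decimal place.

25.5 days

Invert f = (1 − cos θ)/2 to get cos θ = 1 − 2(0.17) = 0.660, hence θ₀ = arccos 0.660 = 48.7°.
A waning Moon lies in 180°–360°, so θ = 360° − 48.7° = 311.3°.
That fraction of the synodic month is 311.3/360 × 29.531 d ≈ 25.54 d.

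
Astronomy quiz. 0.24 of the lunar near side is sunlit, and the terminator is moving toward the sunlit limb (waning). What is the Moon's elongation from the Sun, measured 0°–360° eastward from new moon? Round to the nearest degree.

From f = (1 − cos θ)/2: cos θ = 1 − 2×0.24 = 0.520; arccos → 58.7°.
Since the Moon is past full (waning), take the reflex angle: θ = 360° − 58.7° = 301.3°.

301°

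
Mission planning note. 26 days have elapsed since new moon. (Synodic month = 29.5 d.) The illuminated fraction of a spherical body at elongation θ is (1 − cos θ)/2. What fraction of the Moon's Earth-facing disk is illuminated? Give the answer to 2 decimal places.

Elongation θ = 360° × 26/29.5 ≈ 317.3°.
Illuminated fraction = (1 − cos 317.3°)/2 = (1 − 0.735)/2 ≈ 0.133.

0.13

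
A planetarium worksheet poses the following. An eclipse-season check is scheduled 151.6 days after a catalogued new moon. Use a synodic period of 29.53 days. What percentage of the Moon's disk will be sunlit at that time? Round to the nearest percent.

17%

151.6 d spans 5 complete synodic months (5 × 29.53 = 147.65 d) plus 3.95 d.
Elongation θ = 360° × 3.95/29.53 ≈ 48.2°.
Illuminated fraction = (1 − cos 48.2°)/2 = (1 − 0.667)/2 ≈ 0.166, so 17%.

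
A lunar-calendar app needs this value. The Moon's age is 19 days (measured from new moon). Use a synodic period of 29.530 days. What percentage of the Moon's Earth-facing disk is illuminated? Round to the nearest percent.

Phase angle: θ = 360°·(19 d)/(29.530 d) = 231.6°.
With cos θ = (-0.621), the lit fraction is (1 − (-0.621))/2 ≈ 0.810, so 81%.

81%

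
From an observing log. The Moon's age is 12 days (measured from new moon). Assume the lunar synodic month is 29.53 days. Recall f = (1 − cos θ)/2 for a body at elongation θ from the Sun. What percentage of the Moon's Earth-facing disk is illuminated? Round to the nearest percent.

92%

Phase angle: θ = 360°·(12 d)/(29.53 d) = 146.3°.
With cos θ = (-0.832), the lit fraction is (1 − (-0.832))/2 ≈ 0.916, so 92%.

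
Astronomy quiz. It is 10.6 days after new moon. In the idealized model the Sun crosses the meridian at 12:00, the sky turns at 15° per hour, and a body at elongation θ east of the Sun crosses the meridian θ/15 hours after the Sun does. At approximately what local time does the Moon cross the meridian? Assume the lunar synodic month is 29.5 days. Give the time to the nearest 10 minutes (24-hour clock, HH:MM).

The Moon has covered 10.6/29.5 of its cycle, so θ ≈ 360° × 10.6/29.5 = 129.4°.
Delay after the Sun = 129.4° / (15°/h) ≈ 8.62 h.
12:00 + 8.624 h ≈ 20:37 → 20:40 to the nearest ten minutes.

20:40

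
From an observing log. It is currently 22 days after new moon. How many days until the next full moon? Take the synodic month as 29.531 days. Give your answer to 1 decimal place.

Full moon occurs at elongation 180°, i.e. at age 29.531 × 180/360 = 14.765 d.
Already past this cycle's full moon; the next is at 14.765 + 29.531 = 44.296 d, so 44.296 − 22 = 22.296 days.

22.3 days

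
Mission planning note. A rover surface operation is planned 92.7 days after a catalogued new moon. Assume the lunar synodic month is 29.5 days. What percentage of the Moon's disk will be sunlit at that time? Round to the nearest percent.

92.7 d spans 3 complete synodic months (3 × 29.5 = 88.50 d) plus 4.20 d.
Phase angle: θ = 360°·(4.20 d)/(29.5 d) = 51.3°.
With cos θ = 0.626, the lit fraction is (1 − 0.626)/2 ≈ 0.187, so 19%.

19%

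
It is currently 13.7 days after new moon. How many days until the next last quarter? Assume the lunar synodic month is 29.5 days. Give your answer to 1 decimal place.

8.4 days

Last quarter occurs at elongation 270°, i.e. at age 29.5 × 270/360 = 22.125 d.
That is 22.125 − 13.7 = 8.425 days ahead.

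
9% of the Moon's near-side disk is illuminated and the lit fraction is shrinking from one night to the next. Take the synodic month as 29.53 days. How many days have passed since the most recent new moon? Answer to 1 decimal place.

Invert f = (1 − cos θ)/2 to get cos θ = 1 − 2(0.09) = 0.820, hence θ₀ = arccos 0.820 = 34.9°.
Waning ⇒ past full, so θ = 360° − 34.9° = 325.1°.
At 360°/29.53 d per day, 325.1° corresponds to 26.67 days.

26.7 days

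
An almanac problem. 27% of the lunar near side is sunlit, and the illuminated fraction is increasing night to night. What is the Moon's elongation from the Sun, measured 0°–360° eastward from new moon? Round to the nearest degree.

63°

From f = (1 − cos θ)/2: cos θ = 1 − 2×0.27 = 0.460; arccos → 62.6°.
Waxing ⇒ before full, so θ = 62.6°.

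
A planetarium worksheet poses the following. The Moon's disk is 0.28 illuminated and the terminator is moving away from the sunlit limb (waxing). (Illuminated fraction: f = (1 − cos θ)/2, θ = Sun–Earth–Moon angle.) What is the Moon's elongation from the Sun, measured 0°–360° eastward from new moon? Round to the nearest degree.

64°

From f = (1 − cos θ)/2: cos θ = 1 − 2×0.28 = 0.440; arccos → 63.9°.
Waxing ⇒ before full, so θ = 63.9°.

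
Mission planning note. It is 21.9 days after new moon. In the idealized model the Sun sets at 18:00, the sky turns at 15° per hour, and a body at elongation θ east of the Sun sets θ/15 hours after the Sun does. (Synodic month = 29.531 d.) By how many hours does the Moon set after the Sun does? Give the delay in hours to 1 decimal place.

Phase angle: θ = 360°·(21.9 d)/(29.531 d) = 267.0°.
Delay after the Sun = 267.0° / (15°/h) ≈ 17.80 h.
So the Moon sets 17.80 h after the Sun.

17.8 h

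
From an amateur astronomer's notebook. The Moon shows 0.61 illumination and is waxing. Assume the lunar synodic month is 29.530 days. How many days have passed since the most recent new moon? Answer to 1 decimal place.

8.4 days

Invert f = (1 − cos θ)/2 to get cos θ = 1 − 2(0.61) = -0.220, hence θ₀ = arccos -0.220 = 102.7°.
Waxing ⇒ before full, so θ = 102.7°.
That fraction of the synodic month is 102.7/360 × 29.530 d ≈ 8.42 d.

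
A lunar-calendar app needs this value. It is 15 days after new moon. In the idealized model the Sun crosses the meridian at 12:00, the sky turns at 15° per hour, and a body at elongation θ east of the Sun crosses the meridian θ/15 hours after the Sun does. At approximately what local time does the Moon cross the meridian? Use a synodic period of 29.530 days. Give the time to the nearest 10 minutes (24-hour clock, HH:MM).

00:10

Elongation θ = 360° × 15/29.530 ≈ 182.9°.
The Moon trails the Sun by θ/15 = 182.9/15 ≈ 12.19 hours.
12:00 + 12.191 h ≈ 00:11 → 00:10 to the nearest ten minutes.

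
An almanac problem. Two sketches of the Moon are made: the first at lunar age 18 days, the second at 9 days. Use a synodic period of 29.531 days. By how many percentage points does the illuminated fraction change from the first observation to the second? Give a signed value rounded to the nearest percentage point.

-22 pp

θ₁ = 360° × 18/29.531 = 219.4°, f₁ = (1 − cos θ₁)/2 = 0.886.
θ₂ = 360° × 9/29.531 = 109.7°, f₂ = (1 − cos θ₂)/2 = 0.669.
Change = f₂ − f₁ = -0.218 → -22 percentage points.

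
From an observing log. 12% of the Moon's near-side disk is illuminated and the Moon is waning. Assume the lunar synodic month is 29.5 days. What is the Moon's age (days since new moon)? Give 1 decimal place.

26.2 days

From f = (1 − cos θ)/2: cos θ = 1 − 2×0.12 = 0.760; arccos → 40.5°.
A waning Moon lies in 180°–360°, so θ = 360° − 40.5° = 319.5°.
At 360°/29.5 d per day, 319.5° corresponds to 26.18 days.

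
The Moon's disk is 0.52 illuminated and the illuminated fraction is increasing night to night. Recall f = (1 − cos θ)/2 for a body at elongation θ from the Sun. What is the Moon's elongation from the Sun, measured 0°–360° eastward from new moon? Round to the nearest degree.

cos θ = 1 − 2f = -0.040, giving a principal value of 92.3°.
Before full moon the principal value applies: θ = 92.3°.

92°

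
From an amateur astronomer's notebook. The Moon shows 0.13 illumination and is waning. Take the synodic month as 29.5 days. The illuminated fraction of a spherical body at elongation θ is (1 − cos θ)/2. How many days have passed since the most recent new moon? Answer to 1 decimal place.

Invert f = (1 − cos θ)/2 to get cos θ = 1 − 2(0.13) = 0.740, hence θ₀ = arccos 0.740 = 42.3°.
Since the Moon is past full (waning), take the reflex angle: θ = 360° − 42.3° = 317.7°.
Age = 29.5 × 317.7°/360° ≈ 26.04 days.

26.0 days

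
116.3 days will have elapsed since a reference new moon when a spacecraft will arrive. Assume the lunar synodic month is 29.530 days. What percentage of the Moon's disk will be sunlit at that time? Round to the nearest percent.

4%

116.3 d spans 3 complete synodic months (3 × 29.530 = 88.59 d) plus 27.71 d.
Phase angle: θ = 360°·(27.71 d)/(29.530 d) = 337.8°.
Illuminated fraction = (1 − cos 337.8°)/2 = (1 − 0.926)/2 ≈ 0.037, so 4%.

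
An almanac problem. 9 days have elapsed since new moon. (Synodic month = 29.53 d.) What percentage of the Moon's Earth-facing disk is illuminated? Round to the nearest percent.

The Moon has covered 9/29.53 of its cycle, so θ ≈ 360° × 9/29.53 = 109.7°.
cos 109.7° = (-0.337), so f = (1 − (-0.337))/2 = 0.669, so 67%.

67%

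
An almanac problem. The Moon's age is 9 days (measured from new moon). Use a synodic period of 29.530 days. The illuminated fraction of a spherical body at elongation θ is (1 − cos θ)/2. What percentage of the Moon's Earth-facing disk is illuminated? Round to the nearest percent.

67%

The Moon has covered 9/29.530 of its cycle, so θ ≈ 360° × 9/29.530 = 109.7°.
With cos θ = (-0.337), the lit fraction is (1 − (-0.337))/2 ≈ 0.669, so 67%.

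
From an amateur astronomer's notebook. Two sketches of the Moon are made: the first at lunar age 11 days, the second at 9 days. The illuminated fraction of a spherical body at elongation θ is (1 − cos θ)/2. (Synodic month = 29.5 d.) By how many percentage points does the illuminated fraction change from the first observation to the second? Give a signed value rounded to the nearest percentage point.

First observation: θ = 360°·11/29.5 = 134.2°, so f = 0.849.
Second observation: θ = 109.8°, f = 0.670.
Δf = 0.670 − 0.849 = -0.179, i.e. -18 pp.

-18 percentage points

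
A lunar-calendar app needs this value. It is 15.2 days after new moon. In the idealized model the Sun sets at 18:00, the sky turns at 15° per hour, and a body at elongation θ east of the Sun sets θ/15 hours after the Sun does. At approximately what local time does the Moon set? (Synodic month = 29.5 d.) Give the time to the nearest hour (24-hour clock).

06:00

Phase angle: θ = 360°·(15.2 d)/(29.5 d) = 185.5°.
The Moon trails the Sun by θ/15 = 185.5/15 ≈ 12.37 hours.
18:00 + 12.37 h ≈ 06:22 → 06:00 to the nearest hour.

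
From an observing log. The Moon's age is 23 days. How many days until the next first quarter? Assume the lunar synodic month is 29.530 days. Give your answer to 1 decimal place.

13.9 days

First quarter occurs at elongation 90°, i.e. at age 29.530 × 90/360 = 7.383 d.
This lunation's first quarter (7.383 d) has passed, so add one period: 36.913 − 23 = 13.913 days.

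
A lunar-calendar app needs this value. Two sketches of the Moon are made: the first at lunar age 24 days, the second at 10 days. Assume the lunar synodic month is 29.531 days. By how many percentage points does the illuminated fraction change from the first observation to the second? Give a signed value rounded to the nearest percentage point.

First observation: θ = 360°·24/29.531 = 292.6°, so f = 0.308.
Second observation: θ = 121.9°, f = 0.764.
Δf = 0.764 − 0.308 = +0.456, i.e. +46 pp.

+46 pp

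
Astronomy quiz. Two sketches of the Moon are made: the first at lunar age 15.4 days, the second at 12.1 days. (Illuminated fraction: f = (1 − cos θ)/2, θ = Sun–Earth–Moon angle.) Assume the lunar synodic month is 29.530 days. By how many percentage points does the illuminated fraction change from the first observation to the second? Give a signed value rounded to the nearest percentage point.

θ₁ = 360° × 15.4/29.530 = 187.7°, f₁ = (1 − cos θ₁)/2 = 0.995.
θ₂ = 360° × 12.1/29.530 = 147.5°, f₂ = (1 − cos θ₂)/2 = 0.922.
Change = f₂ − f₁ = -0.074 → -7 percentage points.

-7 pp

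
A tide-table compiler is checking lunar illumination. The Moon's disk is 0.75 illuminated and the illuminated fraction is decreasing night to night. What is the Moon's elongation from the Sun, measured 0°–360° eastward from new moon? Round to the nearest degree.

cos θ = 1 − 2f = -0.500, giving a principal value of 120.0°.
A waning Moon lies in 180°–360°, so θ = 360° − 120.0° = 240.0°.

240°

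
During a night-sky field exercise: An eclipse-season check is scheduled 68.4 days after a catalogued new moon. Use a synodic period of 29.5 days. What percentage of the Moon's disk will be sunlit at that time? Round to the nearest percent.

68.4 d spans 2 complete synodic months (2 × 29.5 = 59.00 d) plus 9.40 d.
The Moon has covered 9.40/29.5 of its cycle, so θ ≈ 360° × 9.40/29.5 = 114.7°.
Illuminated fraction = (1 − cos 114.7°)/2 = (1 − (-0.418))/2 ≈ 0.709, so 71%.

71%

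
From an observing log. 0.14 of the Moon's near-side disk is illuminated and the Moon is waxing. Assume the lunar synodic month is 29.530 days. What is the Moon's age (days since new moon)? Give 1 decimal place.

3.6 days

cos θ = 1 − 2f = 0.720, giving a principal value of 43.9°.
Before full moon the principal value applies: θ = 43.9°.
Age = 29.530 × 43.9°/360° ≈ 3.60 days.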